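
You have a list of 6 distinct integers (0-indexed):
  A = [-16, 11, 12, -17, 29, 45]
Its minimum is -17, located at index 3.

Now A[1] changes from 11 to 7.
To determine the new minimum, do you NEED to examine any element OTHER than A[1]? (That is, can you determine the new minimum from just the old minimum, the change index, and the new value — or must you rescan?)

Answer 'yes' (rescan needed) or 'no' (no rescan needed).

Answer: no

Derivation:
Old min = -17 at index 3
Change at index 1: 11 -> 7
Index 1 was NOT the min. New min = min(-17, 7). No rescan of other elements needed.
Needs rescan: no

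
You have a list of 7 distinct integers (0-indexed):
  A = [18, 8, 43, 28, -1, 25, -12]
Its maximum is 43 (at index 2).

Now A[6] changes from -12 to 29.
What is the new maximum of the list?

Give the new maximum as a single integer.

Old max = 43 (at index 2)
Change: A[6] -12 -> 29
Changed element was NOT the old max.
  New max = max(old_max, new_val) = max(43, 29) = 43

Answer: 43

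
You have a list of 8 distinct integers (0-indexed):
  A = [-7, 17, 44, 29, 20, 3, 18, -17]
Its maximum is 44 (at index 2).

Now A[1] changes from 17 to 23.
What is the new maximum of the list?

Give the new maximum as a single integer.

Answer: 44

Derivation:
Old max = 44 (at index 2)
Change: A[1] 17 -> 23
Changed element was NOT the old max.
  New max = max(old_max, new_val) = max(44, 23) = 44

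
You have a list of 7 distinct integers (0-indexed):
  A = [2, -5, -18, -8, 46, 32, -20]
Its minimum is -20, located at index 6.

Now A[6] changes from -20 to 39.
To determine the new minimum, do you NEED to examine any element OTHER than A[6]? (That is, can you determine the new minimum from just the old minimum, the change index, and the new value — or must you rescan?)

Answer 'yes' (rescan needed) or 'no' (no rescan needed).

Answer: yes

Derivation:
Old min = -20 at index 6
Change at index 6: -20 -> 39
Index 6 WAS the min and new value 39 > old min -20. Must rescan other elements to find the new min.
Needs rescan: yes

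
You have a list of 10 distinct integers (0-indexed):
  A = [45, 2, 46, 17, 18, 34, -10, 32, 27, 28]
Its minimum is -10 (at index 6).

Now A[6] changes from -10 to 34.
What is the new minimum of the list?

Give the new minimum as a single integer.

Old min = -10 (at index 6)
Change: A[6] -10 -> 34
Changed element WAS the min. Need to check: is 34 still <= all others?
  Min of remaining elements: 2
  New min = min(34, 2) = 2

Answer: 2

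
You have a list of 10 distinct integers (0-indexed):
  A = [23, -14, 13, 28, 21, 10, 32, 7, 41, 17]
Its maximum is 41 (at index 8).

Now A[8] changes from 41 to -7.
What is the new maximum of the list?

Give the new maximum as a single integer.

Answer: 32

Derivation:
Old max = 41 (at index 8)
Change: A[8] 41 -> -7
Changed element WAS the max -> may need rescan.
  Max of remaining elements: 32
  New max = max(-7, 32) = 32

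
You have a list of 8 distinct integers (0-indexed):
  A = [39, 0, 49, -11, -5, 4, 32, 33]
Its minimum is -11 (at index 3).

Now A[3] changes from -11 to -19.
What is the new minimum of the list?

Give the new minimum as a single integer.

Answer: -19

Derivation:
Old min = -11 (at index 3)
Change: A[3] -11 -> -19
Changed element WAS the min. Need to check: is -19 still <= all others?
  Min of remaining elements: -5
  New min = min(-19, -5) = -19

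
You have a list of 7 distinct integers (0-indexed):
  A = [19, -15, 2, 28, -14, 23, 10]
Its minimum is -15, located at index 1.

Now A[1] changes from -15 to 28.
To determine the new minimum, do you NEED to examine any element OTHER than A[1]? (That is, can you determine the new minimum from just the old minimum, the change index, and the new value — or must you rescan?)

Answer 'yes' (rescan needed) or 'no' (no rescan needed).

Answer: yes

Derivation:
Old min = -15 at index 1
Change at index 1: -15 -> 28
Index 1 WAS the min and new value 28 > old min -15. Must rescan other elements to find the new min.
Needs rescan: yes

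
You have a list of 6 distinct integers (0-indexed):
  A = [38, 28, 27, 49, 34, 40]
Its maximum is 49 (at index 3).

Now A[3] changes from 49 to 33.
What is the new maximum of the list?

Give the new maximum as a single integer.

Old max = 49 (at index 3)
Change: A[3] 49 -> 33
Changed element WAS the max -> may need rescan.
  Max of remaining elements: 40
  New max = max(33, 40) = 40

Answer: 40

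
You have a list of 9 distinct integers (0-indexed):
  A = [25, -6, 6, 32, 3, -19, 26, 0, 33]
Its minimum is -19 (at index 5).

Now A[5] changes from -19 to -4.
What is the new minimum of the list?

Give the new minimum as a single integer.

Answer: -6

Derivation:
Old min = -19 (at index 5)
Change: A[5] -19 -> -4
Changed element WAS the min. Need to check: is -4 still <= all others?
  Min of remaining elements: -6
  New min = min(-4, -6) = -6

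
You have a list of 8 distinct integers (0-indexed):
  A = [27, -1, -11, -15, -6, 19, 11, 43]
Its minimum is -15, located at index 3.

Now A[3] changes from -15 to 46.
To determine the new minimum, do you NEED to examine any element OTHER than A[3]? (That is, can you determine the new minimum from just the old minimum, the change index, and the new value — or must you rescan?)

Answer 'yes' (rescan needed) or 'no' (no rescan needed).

Old min = -15 at index 3
Change at index 3: -15 -> 46
Index 3 WAS the min and new value 46 > old min -15. Must rescan other elements to find the new min.
Needs rescan: yes

Answer: yes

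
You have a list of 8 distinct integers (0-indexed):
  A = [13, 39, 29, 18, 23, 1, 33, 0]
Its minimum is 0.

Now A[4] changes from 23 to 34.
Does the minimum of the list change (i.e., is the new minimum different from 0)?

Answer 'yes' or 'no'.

Old min = 0
Change: A[4] 23 -> 34
Changed element was NOT the min; min changes only if 34 < 0.
New min = 0; changed? no

Answer: no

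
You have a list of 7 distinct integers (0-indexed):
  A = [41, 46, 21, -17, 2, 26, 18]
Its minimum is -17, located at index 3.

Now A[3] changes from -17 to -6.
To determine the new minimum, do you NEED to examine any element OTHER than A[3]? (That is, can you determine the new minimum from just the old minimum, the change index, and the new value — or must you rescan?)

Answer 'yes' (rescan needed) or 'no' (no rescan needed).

Old min = -17 at index 3
Change at index 3: -17 -> -6
Index 3 WAS the min and new value -6 > old min -17. Must rescan other elements to find the new min.
Needs rescan: yes

Answer: yes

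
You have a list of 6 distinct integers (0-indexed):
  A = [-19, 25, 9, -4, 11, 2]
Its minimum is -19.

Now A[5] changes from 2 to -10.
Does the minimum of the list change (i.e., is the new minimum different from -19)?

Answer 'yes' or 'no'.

Old min = -19
Change: A[5] 2 -> -10
Changed element was NOT the min; min changes only if -10 < -19.
New min = -19; changed? no

Answer: no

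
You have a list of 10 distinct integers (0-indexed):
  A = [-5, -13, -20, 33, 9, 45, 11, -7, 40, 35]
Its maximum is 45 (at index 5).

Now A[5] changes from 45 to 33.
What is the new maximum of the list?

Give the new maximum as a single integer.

Answer: 40

Derivation:
Old max = 45 (at index 5)
Change: A[5] 45 -> 33
Changed element WAS the max -> may need rescan.
  Max of remaining elements: 40
  New max = max(33, 40) = 40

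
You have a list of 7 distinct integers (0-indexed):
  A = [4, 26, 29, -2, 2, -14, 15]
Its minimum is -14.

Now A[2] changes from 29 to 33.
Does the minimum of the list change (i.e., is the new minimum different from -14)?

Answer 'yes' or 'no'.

Answer: no

Derivation:
Old min = -14
Change: A[2] 29 -> 33
Changed element was NOT the min; min changes only if 33 < -14.
New min = -14; changed? no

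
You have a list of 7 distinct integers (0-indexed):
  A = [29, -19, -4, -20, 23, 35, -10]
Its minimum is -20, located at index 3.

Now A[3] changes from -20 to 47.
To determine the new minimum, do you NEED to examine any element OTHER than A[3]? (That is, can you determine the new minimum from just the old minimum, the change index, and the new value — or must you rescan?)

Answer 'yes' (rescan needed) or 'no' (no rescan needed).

Old min = -20 at index 3
Change at index 3: -20 -> 47
Index 3 WAS the min and new value 47 > old min -20. Must rescan other elements to find the new min.
Needs rescan: yes

Answer: yes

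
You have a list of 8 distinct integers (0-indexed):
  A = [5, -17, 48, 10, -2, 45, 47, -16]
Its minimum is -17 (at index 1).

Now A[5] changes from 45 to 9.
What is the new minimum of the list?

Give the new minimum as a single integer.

Old min = -17 (at index 1)
Change: A[5] 45 -> 9
Changed element was NOT the old min.
  New min = min(old_min, new_val) = min(-17, 9) = -17

Answer: -17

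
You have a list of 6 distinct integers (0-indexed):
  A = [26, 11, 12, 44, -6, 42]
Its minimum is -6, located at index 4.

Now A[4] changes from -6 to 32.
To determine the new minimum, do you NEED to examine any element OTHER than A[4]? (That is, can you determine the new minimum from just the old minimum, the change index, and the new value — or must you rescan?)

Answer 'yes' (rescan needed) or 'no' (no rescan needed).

Old min = -6 at index 4
Change at index 4: -6 -> 32
Index 4 WAS the min and new value 32 > old min -6. Must rescan other elements to find the new min.
Needs rescan: yes

Answer: yes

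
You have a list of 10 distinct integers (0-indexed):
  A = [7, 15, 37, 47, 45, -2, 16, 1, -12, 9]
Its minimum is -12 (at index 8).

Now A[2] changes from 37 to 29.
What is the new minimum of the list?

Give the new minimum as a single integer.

Old min = -12 (at index 8)
Change: A[2] 37 -> 29
Changed element was NOT the old min.
  New min = min(old_min, new_val) = min(-12, 29) = -12

Answer: -12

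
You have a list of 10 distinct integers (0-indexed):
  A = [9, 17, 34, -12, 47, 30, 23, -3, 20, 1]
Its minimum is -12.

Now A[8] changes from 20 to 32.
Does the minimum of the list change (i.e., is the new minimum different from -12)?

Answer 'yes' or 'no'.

Answer: no

Derivation:
Old min = -12
Change: A[8] 20 -> 32
Changed element was NOT the min; min changes only if 32 < -12.
New min = -12; changed? no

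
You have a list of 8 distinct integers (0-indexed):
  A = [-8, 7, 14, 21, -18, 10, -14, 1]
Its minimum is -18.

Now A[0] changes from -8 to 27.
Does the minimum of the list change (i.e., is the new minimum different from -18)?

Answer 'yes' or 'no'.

Answer: no

Derivation:
Old min = -18
Change: A[0] -8 -> 27
Changed element was NOT the min; min changes only if 27 < -18.
New min = -18; changed? no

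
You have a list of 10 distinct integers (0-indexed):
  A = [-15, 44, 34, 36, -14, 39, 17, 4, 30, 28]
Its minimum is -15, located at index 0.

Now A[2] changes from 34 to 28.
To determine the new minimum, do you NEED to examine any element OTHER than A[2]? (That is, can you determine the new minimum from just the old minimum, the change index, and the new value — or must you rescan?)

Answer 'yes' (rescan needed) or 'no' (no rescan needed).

Old min = -15 at index 0
Change at index 2: 34 -> 28
Index 2 was NOT the min. New min = min(-15, 28). No rescan of other elements needed.
Needs rescan: no

Answer: no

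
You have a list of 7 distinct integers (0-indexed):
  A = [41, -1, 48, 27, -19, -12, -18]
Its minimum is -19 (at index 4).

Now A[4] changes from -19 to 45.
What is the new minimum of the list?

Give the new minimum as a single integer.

Old min = -19 (at index 4)
Change: A[4] -19 -> 45
Changed element WAS the min. Need to check: is 45 still <= all others?
  Min of remaining elements: -18
  New min = min(45, -18) = -18

Answer: -18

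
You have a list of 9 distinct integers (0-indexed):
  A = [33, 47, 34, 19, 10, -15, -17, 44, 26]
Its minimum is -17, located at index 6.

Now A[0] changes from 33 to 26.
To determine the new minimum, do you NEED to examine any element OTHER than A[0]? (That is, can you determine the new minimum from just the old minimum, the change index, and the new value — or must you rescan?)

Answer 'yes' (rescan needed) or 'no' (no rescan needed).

Old min = -17 at index 6
Change at index 0: 33 -> 26
Index 0 was NOT the min. New min = min(-17, 26). No rescan of other elements needed.
Needs rescan: no

Answer: no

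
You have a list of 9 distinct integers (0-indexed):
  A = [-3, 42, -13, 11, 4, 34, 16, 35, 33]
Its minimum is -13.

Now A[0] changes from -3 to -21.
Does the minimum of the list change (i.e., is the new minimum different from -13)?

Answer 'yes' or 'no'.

Answer: yes

Derivation:
Old min = -13
Change: A[0] -3 -> -21
Changed element was NOT the min; min changes only if -21 < -13.
New min = -21; changed? yes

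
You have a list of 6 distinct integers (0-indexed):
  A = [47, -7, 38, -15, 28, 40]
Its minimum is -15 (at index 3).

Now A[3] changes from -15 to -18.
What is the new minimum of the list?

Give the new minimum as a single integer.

Answer: -18

Derivation:
Old min = -15 (at index 3)
Change: A[3] -15 -> -18
Changed element WAS the min. Need to check: is -18 still <= all others?
  Min of remaining elements: -7
  New min = min(-18, -7) = -18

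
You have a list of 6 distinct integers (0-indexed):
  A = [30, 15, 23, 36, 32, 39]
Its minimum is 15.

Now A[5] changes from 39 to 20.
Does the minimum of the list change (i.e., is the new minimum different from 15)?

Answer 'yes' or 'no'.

Answer: no

Derivation:
Old min = 15
Change: A[5] 39 -> 20
Changed element was NOT the min; min changes only if 20 < 15.
New min = 15; changed? no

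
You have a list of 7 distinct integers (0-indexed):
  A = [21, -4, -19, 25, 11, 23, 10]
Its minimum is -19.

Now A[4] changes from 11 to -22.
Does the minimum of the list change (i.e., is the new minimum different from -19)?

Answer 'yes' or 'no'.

Answer: yes

Derivation:
Old min = -19
Change: A[4] 11 -> -22
Changed element was NOT the min; min changes only if -22 < -19.
New min = -22; changed? yes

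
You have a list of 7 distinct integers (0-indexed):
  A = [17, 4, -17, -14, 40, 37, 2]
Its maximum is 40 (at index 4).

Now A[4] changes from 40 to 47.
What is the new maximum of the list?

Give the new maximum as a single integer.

Answer: 47

Derivation:
Old max = 40 (at index 4)
Change: A[4] 40 -> 47
Changed element WAS the max -> may need rescan.
  Max of remaining elements: 37
  New max = max(47, 37) = 47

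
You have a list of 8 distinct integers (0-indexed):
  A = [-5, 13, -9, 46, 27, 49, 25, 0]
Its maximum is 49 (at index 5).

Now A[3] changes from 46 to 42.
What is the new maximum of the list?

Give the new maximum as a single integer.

Answer: 49

Derivation:
Old max = 49 (at index 5)
Change: A[3] 46 -> 42
Changed element was NOT the old max.
  New max = max(old_max, new_val) = max(49, 42) = 49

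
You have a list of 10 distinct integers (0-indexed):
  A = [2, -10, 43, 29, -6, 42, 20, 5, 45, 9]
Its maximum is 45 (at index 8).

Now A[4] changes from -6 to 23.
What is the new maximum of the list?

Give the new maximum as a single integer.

Old max = 45 (at index 8)
Change: A[4] -6 -> 23
Changed element was NOT the old max.
  New max = max(old_max, new_val) = max(45, 23) = 45

Answer: 45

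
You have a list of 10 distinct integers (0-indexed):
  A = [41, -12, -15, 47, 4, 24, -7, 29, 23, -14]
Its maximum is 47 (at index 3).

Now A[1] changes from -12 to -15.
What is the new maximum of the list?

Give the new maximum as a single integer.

Old max = 47 (at index 3)
Change: A[1] -12 -> -15
Changed element was NOT the old max.
  New max = max(old_max, new_val) = max(47, -15) = 47

Answer: 47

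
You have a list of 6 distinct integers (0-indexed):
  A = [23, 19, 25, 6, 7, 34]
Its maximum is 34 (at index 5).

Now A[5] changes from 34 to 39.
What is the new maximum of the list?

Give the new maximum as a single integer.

Answer: 39

Derivation:
Old max = 34 (at index 5)
Change: A[5] 34 -> 39
Changed element WAS the max -> may need rescan.
  Max of remaining elements: 25
  New max = max(39, 25) = 39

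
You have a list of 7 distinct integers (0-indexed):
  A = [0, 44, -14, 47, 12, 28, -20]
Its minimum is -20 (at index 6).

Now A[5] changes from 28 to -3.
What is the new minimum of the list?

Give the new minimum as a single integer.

Old min = -20 (at index 6)
Change: A[5] 28 -> -3
Changed element was NOT the old min.
  New min = min(old_min, new_val) = min(-20, -3) = -20

Answer: -20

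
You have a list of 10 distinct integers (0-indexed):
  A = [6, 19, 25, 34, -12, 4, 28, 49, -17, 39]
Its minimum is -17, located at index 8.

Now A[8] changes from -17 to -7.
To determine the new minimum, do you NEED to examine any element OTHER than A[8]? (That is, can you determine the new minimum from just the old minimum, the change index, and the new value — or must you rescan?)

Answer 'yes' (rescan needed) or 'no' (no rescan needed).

Answer: yes

Derivation:
Old min = -17 at index 8
Change at index 8: -17 -> -7
Index 8 WAS the min and new value -7 > old min -17. Must rescan other elements to find the new min.
Needs rescan: yes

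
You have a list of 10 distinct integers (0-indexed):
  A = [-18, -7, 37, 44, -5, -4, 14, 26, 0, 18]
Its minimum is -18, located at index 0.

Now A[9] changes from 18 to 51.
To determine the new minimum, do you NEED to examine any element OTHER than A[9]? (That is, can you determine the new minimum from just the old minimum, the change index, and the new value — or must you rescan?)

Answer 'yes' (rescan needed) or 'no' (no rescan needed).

Old min = -18 at index 0
Change at index 9: 18 -> 51
Index 9 was NOT the min. New min = min(-18, 51). No rescan of other elements needed.
Needs rescan: no

Answer: no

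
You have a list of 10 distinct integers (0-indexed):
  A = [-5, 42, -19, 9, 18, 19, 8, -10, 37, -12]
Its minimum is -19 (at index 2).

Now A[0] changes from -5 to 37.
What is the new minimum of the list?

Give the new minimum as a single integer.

Answer: -19

Derivation:
Old min = -19 (at index 2)
Change: A[0] -5 -> 37
Changed element was NOT the old min.
  New min = min(old_min, new_val) = min(-19, 37) = -19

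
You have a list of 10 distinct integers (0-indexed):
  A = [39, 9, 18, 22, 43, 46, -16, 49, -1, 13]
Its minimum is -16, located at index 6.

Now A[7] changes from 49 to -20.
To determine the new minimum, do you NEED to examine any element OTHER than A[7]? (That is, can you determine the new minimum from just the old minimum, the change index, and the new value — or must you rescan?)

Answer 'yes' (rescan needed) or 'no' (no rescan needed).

Old min = -16 at index 6
Change at index 7: 49 -> -20
Index 7 was NOT the min. New min = min(-16, -20). No rescan of other elements needed.
Needs rescan: no

Answer: no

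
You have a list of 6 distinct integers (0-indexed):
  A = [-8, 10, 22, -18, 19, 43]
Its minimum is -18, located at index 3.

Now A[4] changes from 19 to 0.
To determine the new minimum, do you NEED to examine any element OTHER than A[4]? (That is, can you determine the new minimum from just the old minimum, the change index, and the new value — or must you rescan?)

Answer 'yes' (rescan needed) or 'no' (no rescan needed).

Answer: no

Derivation:
Old min = -18 at index 3
Change at index 4: 19 -> 0
Index 4 was NOT the min. New min = min(-18, 0). No rescan of other elements needed.
Needs rescan: no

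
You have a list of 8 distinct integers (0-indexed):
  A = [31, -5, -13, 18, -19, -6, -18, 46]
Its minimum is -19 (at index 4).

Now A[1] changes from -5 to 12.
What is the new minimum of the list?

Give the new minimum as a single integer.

Old min = -19 (at index 4)
Change: A[1] -5 -> 12
Changed element was NOT the old min.
  New min = min(old_min, new_val) = min(-19, 12) = -19

Answer: -19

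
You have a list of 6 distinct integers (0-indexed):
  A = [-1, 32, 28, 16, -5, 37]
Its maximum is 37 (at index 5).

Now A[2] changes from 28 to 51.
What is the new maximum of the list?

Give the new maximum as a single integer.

Answer: 51

Derivation:
Old max = 37 (at index 5)
Change: A[2] 28 -> 51
Changed element was NOT the old max.
  New max = max(old_max, new_val) = max(37, 51) = 51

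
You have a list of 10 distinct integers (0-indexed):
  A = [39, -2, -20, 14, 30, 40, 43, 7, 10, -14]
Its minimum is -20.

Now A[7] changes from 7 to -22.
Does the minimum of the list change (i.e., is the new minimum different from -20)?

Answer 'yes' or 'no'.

Old min = -20
Change: A[7] 7 -> -22
Changed element was NOT the min; min changes only if -22 < -20.
New min = -22; changed? yes

Answer: yes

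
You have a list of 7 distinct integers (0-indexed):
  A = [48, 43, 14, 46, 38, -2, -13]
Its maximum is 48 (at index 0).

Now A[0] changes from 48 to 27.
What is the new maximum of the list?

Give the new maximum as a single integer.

Answer: 46

Derivation:
Old max = 48 (at index 0)
Change: A[0] 48 -> 27
Changed element WAS the max -> may need rescan.
  Max of remaining elements: 46
  New max = max(27, 46) = 46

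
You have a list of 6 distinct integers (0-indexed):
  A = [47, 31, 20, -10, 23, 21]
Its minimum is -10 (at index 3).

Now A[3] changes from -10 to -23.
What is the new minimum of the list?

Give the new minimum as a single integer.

Answer: -23

Derivation:
Old min = -10 (at index 3)
Change: A[3] -10 -> -23
Changed element WAS the min. Need to check: is -23 still <= all others?
  Min of remaining elements: 20
  New min = min(-23, 20) = -23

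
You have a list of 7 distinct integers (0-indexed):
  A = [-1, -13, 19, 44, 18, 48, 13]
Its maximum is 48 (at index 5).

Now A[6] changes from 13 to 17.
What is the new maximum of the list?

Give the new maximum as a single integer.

Answer: 48

Derivation:
Old max = 48 (at index 5)
Change: A[6] 13 -> 17
Changed element was NOT the old max.
  New max = max(old_max, new_val) = max(48, 17) = 48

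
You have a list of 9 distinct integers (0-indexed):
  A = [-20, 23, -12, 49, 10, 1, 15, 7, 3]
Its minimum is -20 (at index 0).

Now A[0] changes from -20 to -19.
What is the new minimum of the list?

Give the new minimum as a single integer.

Old min = -20 (at index 0)
Change: A[0] -20 -> -19
Changed element WAS the min. Need to check: is -19 still <= all others?
  Min of remaining elements: -12
  New min = min(-19, -12) = -19

Answer: -19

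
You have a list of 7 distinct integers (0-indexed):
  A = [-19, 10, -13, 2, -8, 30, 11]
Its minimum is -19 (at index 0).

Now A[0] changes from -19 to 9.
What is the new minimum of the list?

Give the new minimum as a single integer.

Old min = -19 (at index 0)
Change: A[0] -19 -> 9
Changed element WAS the min. Need to check: is 9 still <= all others?
  Min of remaining elements: -13
  New min = min(9, -13) = -13

Answer: -13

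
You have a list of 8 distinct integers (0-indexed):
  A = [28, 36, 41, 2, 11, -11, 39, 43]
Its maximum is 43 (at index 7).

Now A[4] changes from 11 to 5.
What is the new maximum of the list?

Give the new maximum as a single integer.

Answer: 43

Derivation:
Old max = 43 (at index 7)
Change: A[4] 11 -> 5
Changed element was NOT the old max.
  New max = max(old_max, new_val) = max(43, 5) = 43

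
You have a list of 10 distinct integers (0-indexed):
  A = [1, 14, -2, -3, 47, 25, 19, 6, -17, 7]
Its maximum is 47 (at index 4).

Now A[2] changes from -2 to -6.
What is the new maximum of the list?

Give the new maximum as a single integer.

Old max = 47 (at index 4)
Change: A[2] -2 -> -6
Changed element was NOT the old max.
  New max = max(old_max, new_val) = max(47, -6) = 47

Answer: 47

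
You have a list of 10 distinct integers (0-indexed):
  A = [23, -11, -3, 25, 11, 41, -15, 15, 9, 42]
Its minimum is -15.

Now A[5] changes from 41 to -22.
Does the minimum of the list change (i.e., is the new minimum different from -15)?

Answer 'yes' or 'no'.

Old min = -15
Change: A[5] 41 -> -22
Changed element was NOT the min; min changes only if -22 < -15.
New min = -22; changed? yes

Answer: yes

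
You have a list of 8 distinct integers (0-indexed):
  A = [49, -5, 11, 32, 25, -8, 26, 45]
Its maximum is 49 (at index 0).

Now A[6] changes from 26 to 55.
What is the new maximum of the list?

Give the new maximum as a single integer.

Old max = 49 (at index 0)
Change: A[6] 26 -> 55
Changed element was NOT the old max.
  New max = max(old_max, new_val) = max(49, 55) = 55

Answer: 55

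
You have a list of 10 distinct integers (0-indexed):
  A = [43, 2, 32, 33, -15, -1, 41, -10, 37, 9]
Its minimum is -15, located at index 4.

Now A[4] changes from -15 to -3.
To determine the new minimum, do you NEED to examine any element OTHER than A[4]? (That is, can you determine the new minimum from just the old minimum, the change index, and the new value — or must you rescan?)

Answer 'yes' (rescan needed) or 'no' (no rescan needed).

Answer: yes

Derivation:
Old min = -15 at index 4
Change at index 4: -15 -> -3
Index 4 WAS the min and new value -3 > old min -15. Must rescan other elements to find the new min.
Needs rescan: yes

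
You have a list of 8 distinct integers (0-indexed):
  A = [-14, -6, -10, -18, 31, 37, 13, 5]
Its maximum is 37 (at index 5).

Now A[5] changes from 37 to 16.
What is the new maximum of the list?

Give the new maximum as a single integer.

Old max = 37 (at index 5)
Change: A[5] 37 -> 16
Changed element WAS the max -> may need rescan.
  Max of remaining elements: 31
  New max = max(16, 31) = 31

Answer: 31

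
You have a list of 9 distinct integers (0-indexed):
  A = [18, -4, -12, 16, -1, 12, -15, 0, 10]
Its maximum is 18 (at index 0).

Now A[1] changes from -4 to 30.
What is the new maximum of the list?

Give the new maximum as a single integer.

Old max = 18 (at index 0)
Change: A[1] -4 -> 30
Changed element was NOT the old max.
  New max = max(old_max, new_val) = max(18, 30) = 30

Answer: 30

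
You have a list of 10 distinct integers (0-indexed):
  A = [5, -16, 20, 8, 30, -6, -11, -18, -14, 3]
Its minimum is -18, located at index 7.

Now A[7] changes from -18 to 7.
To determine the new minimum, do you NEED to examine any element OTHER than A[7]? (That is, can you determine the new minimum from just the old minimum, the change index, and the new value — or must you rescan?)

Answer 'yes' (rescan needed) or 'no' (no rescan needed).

Old min = -18 at index 7
Change at index 7: -18 -> 7
Index 7 WAS the min and new value 7 > old min -18. Must rescan other elements to find the new min.
Needs rescan: yes

Answer: yes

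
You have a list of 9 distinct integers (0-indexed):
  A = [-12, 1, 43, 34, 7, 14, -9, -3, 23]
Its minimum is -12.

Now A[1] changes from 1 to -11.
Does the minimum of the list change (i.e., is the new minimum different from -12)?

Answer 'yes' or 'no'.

Old min = -12
Change: A[1] 1 -> -11
Changed element was NOT the min; min changes only if -11 < -12.
New min = -12; changed? no

Answer: no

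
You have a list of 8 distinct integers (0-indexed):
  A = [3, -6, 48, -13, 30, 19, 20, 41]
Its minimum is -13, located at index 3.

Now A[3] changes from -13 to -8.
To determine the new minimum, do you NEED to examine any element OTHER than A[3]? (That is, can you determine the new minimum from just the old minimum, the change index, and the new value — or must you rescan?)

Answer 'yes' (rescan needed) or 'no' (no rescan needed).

Old min = -13 at index 3
Change at index 3: -13 -> -8
Index 3 WAS the min and new value -8 > old min -13. Must rescan other elements to find the new min.
Needs rescan: yes

Answer: yes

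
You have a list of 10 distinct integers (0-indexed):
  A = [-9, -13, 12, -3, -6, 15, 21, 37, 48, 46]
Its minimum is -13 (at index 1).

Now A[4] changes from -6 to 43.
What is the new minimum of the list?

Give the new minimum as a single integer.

Answer: -13

Derivation:
Old min = -13 (at index 1)
Change: A[4] -6 -> 43
Changed element was NOT the old min.
  New min = min(old_min, new_val) = min(-13, 43) = -13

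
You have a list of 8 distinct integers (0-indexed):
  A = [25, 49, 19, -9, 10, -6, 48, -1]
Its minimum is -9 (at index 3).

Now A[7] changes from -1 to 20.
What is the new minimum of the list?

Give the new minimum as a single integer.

Answer: -9

Derivation:
Old min = -9 (at index 3)
Change: A[7] -1 -> 20
Changed element was NOT the old min.
  New min = min(old_min, new_val) = min(-9, 20) = -9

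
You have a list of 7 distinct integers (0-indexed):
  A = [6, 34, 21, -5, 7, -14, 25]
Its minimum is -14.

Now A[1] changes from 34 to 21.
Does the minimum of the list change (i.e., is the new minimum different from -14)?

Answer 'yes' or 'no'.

Answer: no

Derivation:
Old min = -14
Change: A[1] 34 -> 21
Changed element was NOT the min; min changes only if 21 < -14.
New min = -14; changed? no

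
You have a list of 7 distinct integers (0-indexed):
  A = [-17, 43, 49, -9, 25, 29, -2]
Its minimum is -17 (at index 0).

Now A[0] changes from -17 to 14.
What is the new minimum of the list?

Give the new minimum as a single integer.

Old min = -17 (at index 0)
Change: A[0] -17 -> 14
Changed element WAS the min. Need to check: is 14 still <= all others?
  Min of remaining elements: -9
  New min = min(14, -9) = -9

Answer: -9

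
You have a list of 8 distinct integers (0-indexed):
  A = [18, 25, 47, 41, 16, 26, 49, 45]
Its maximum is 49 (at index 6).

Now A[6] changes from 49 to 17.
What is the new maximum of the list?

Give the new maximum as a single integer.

Old max = 49 (at index 6)
Change: A[6] 49 -> 17
Changed element WAS the max -> may need rescan.
  Max of remaining elements: 47
  New max = max(17, 47) = 47

Answer: 47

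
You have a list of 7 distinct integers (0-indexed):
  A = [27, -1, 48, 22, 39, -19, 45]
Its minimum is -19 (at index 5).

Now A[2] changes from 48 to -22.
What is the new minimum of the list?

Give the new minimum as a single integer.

Old min = -19 (at index 5)
Change: A[2] 48 -> -22
Changed element was NOT the old min.
  New min = min(old_min, new_val) = min(-19, -22) = -22

Answer: -22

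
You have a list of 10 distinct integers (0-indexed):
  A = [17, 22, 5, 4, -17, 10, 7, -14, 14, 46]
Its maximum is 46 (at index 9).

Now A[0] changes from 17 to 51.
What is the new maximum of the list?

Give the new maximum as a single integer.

Old max = 46 (at index 9)
Change: A[0] 17 -> 51
Changed element was NOT the old max.
  New max = max(old_max, new_val) = max(46, 51) = 51

Answer: 51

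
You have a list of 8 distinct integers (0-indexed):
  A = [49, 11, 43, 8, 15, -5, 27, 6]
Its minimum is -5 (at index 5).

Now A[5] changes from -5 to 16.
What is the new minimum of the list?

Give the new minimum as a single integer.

Answer: 6

Derivation:
Old min = -5 (at index 5)
Change: A[5] -5 -> 16
Changed element WAS the min. Need to check: is 16 still <= all others?
  Min of remaining elements: 6
  New min = min(16, 6) = 6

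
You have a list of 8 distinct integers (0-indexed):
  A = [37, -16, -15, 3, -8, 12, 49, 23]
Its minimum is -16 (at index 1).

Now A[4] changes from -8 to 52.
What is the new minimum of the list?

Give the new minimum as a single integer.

Answer: -16

Derivation:
Old min = -16 (at index 1)
Change: A[4] -8 -> 52
Changed element was NOT the old min.
  New min = min(old_min, new_val) = min(-16, 52) = -16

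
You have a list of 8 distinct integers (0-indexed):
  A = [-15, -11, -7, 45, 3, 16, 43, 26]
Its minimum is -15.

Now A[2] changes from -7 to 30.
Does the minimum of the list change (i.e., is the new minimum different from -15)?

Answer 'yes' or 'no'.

Old min = -15
Change: A[2] -7 -> 30
Changed element was NOT the min; min changes only if 30 < -15.
New min = -15; changed? no

Answer: no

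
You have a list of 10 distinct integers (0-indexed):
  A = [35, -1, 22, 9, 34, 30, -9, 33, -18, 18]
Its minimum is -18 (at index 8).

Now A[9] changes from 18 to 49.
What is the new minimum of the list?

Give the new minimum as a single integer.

Old min = -18 (at index 8)
Change: A[9] 18 -> 49
Changed element was NOT the old min.
  New min = min(old_min, new_val) = min(-18, 49) = -18

Answer: -18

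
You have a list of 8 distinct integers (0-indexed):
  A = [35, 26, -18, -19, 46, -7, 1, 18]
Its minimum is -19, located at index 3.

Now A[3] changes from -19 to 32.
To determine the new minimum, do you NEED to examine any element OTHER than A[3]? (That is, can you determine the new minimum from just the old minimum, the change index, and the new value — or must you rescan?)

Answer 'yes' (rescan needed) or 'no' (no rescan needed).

Answer: yes

Derivation:
Old min = -19 at index 3
Change at index 3: -19 -> 32
Index 3 WAS the min and new value 32 > old min -19. Must rescan other elements to find the new min.
Needs rescan: yes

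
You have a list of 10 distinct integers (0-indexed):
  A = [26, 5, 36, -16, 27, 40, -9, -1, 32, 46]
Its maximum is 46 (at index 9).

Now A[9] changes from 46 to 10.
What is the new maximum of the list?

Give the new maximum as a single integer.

Answer: 40

Derivation:
Old max = 46 (at index 9)
Change: A[9] 46 -> 10
Changed element WAS the max -> may need rescan.
  Max of remaining elements: 40
  New max = max(10, 40) = 40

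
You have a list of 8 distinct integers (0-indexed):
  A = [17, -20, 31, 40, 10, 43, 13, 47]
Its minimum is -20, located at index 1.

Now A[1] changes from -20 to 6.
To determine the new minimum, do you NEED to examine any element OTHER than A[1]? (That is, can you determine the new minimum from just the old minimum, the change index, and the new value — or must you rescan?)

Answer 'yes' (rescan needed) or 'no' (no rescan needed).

Old min = -20 at index 1
Change at index 1: -20 -> 6
Index 1 WAS the min and new value 6 > old min -20. Must rescan other elements to find the new min.
Needs rescan: yes

Answer: yes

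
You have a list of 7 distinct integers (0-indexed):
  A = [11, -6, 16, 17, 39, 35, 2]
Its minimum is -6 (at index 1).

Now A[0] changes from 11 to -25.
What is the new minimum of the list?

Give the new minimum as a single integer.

Old min = -6 (at index 1)
Change: A[0] 11 -> -25
Changed element was NOT the old min.
  New min = min(old_min, new_val) = min(-6, -25) = -25

Answer: -25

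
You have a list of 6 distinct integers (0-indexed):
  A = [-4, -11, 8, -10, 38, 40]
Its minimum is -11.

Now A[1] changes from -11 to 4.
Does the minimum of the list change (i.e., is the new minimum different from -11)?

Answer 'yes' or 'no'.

Old min = -11
Change: A[1] -11 -> 4
Changed element was the min; new min must be rechecked.
New min = -10; changed? yes

Answer: yes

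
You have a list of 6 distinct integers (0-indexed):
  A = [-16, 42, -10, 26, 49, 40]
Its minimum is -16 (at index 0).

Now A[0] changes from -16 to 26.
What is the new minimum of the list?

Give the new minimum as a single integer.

Old min = -16 (at index 0)
Change: A[0] -16 -> 26
Changed element WAS the min. Need to check: is 26 still <= all others?
  Min of remaining elements: -10
  New min = min(26, -10) = -10

Answer: -10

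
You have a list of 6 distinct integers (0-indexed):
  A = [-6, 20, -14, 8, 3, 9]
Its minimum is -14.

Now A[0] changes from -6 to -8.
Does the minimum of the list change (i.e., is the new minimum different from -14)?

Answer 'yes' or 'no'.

Old min = -14
Change: A[0] -6 -> -8
Changed element was NOT the min; min changes only if -8 < -14.
New min = -14; changed? no

Answer: no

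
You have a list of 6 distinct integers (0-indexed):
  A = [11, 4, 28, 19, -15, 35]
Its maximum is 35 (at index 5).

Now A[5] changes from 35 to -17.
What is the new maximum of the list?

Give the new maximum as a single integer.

Answer: 28

Derivation:
Old max = 35 (at index 5)
Change: A[5] 35 -> -17
Changed element WAS the max -> may need rescan.
  Max of remaining elements: 28
  New max = max(-17, 28) = 28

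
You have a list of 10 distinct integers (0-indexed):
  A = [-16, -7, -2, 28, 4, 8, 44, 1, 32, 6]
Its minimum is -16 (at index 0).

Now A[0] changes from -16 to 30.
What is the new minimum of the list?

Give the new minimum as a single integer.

Answer: -7

Derivation:
Old min = -16 (at index 0)
Change: A[0] -16 -> 30
Changed element WAS the min. Need to check: is 30 still <= all others?
  Min of remaining elements: -7
  New min = min(30, -7) = -7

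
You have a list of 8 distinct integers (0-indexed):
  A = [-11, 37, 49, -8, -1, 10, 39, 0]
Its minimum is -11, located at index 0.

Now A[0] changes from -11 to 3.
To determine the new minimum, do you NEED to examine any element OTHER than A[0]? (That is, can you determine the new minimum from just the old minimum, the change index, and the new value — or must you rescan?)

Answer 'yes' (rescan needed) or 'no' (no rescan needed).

Old min = -11 at index 0
Change at index 0: -11 -> 3
Index 0 WAS the min and new value 3 > old min -11. Must rescan other elements to find the new min.
Needs rescan: yes

Answer: yes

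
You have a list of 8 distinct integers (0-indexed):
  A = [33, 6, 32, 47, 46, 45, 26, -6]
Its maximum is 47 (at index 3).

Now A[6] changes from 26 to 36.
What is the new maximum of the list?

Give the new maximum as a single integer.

Old max = 47 (at index 3)
Change: A[6] 26 -> 36
Changed element was NOT the old max.
  New max = max(old_max, new_val) = max(47, 36) = 47

Answer: 47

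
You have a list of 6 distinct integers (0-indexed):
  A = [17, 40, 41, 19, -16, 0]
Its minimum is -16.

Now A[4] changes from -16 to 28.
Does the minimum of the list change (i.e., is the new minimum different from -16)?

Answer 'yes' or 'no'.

Old min = -16
Change: A[4] -16 -> 28
Changed element was the min; new min must be rechecked.
New min = 0; changed? yes

Answer: yes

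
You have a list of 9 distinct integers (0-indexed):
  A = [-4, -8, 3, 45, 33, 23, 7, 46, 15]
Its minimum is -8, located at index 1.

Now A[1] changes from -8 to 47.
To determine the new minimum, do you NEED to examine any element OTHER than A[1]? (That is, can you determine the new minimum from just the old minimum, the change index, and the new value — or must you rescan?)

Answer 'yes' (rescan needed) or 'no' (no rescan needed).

Old min = -8 at index 1
Change at index 1: -8 -> 47
Index 1 WAS the min and new value 47 > old min -8. Must rescan other elements to find the new min.
Needs rescan: yes

Answer: yes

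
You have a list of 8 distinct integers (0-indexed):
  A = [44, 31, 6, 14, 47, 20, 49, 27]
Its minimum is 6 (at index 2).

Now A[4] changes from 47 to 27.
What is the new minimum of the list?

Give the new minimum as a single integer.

Answer: 6

Derivation:
Old min = 6 (at index 2)
Change: A[4] 47 -> 27
Changed element was NOT the old min.
  New min = min(old_min, new_val) = min(6, 27) = 6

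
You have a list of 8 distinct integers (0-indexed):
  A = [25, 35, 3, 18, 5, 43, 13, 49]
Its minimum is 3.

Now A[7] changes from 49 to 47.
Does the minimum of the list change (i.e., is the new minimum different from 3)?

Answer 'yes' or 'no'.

Old min = 3
Change: A[7] 49 -> 47
Changed element was NOT the min; min changes only if 47 < 3.
New min = 3; changed? no

Answer: no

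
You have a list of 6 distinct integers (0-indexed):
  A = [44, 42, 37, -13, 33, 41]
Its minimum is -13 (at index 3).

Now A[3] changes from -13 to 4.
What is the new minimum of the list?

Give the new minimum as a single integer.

Old min = -13 (at index 3)
Change: A[3] -13 -> 4
Changed element WAS the min. Need to check: is 4 still <= all others?
  Min of remaining elements: 33
  New min = min(4, 33) = 4

Answer: 4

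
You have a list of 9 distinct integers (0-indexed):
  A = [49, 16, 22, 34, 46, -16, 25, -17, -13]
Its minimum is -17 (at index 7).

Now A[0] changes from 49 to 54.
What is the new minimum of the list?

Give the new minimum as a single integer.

Old min = -17 (at index 7)
Change: A[0] 49 -> 54
Changed element was NOT the old min.
  New min = min(old_min, new_val) = min(-17, 54) = -17

Answer: -17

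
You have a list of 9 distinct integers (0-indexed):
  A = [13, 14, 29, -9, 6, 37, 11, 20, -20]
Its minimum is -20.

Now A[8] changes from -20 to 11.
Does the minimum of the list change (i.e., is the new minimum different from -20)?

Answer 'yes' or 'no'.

Answer: yes

Derivation:
Old min = -20
Change: A[8] -20 -> 11
Changed element was the min; new min must be rechecked.
New min = -9; changed? yes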